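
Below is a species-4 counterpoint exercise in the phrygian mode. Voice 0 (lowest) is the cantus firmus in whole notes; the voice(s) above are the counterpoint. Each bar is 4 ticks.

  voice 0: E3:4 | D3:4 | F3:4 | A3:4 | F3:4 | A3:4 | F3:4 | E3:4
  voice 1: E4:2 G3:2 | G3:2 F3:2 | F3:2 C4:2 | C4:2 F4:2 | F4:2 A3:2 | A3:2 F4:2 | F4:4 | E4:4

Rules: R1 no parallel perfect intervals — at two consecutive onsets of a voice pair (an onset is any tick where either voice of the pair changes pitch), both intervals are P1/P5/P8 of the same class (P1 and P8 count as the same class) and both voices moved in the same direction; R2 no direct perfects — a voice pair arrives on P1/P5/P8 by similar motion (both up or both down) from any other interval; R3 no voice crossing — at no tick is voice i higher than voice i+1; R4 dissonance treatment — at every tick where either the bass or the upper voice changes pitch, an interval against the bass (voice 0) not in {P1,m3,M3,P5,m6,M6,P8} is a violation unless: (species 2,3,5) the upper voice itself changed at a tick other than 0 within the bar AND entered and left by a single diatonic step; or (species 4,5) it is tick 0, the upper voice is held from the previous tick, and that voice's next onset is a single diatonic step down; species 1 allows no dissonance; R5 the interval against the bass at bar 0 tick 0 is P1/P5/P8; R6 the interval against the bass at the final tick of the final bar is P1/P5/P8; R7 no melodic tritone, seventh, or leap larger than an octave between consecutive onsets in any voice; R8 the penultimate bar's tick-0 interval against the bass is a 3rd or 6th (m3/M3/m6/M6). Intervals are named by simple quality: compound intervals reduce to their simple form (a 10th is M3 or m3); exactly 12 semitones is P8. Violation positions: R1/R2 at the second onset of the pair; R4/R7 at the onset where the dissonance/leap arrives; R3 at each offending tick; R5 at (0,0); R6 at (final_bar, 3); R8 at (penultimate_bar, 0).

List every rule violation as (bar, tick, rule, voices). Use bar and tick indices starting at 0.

(6, 0, R8, (0, 1))
(7, 0, R1, (0, 1))

bar 0: v0=E3 v1=E4 downbeat P8
bar 1: v0=D3 v1=G3 downbeat P4
bar 2: v0=F3 v1=F3 downbeat P1
bar 3: v0=A3 v1=C4 downbeat m3
bar 4: v0=F3 v1=F4 downbeat P8
bar 5: v0=A3 v1=A3 downbeat P1
bar 6: v0=F3 v1=F4 downbeat P8
bar 7: v0=E3 v1=E4 downbeat P8
  -> R8 @ bar 6 tick 0 v(0, 1): penult P8 not 3rd/6th
  -> R1 @ bar 7 tick 0 v(0, 1): F3/F4 P8 -> E3/E4 P8 similar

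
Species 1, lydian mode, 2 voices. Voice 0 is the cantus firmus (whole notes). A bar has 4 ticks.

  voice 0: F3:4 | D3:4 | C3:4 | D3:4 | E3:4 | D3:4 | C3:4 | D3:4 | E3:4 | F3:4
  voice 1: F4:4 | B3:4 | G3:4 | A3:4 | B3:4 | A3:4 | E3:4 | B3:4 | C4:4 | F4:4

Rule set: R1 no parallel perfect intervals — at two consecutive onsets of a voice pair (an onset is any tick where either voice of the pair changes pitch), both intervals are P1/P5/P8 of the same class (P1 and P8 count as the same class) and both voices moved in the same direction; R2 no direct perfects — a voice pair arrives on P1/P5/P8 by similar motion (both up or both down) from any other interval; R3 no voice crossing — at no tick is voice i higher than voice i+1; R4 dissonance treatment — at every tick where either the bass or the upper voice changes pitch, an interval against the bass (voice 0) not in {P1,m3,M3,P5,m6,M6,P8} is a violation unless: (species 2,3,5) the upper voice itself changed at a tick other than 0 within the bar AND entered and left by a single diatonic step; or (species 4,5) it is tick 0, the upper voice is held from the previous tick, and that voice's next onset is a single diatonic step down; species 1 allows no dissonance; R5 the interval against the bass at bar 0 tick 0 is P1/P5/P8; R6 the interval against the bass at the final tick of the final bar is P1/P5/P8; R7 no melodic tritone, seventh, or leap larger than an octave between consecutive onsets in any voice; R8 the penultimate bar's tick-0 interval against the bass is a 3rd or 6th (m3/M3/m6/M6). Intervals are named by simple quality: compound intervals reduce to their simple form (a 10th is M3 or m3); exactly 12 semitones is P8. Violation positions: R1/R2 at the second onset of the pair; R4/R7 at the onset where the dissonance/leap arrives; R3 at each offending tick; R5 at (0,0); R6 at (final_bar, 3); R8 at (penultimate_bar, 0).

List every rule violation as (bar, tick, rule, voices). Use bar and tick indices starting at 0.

bar 0: v0=F3 v1=F4 downbeat P8
bar 1: v0=D3 v1=B3 downbeat M6
bar 2: v0=C3 v1=G3 downbeat P5
bar 3: v0=D3 v1=A3 downbeat P5
bar 4: v0=E3 v1=B3 downbeat P5
bar 5: v0=D3 v1=A3 downbeat P5
bar 6: v0=C3 v1=E3 downbeat M3
bar 7: v0=D3 v1=B3 downbeat M6
bar 8: v0=E3 v1=C4 downbeat m6
bar 9: v0=F3 v1=F4 downbeat P8
  -> R7 @ bar 1 tick 0 v(1,): F4->B3 leap 6st
  -> R2 @ bar 2 tick 0 v(0, 1): D3/B3 M6 -> C3/G3 P5 similar
  -> R1 @ bar 3 tick 0 v(0, 1): C3/G3 P5 -> D3/A3 P5 similar
  -> R1 @ bar 4 tick 0 v(0, 1): D3/A3 P5 -> E3/B3 P5 similar
  -> R1 @ bar 5 tick 0 v(0, 1): E3/B3 P5 -> D3/A3 P5 similar
  -> R2 @ bar 9 tick 0 v(0, 1): E3/C4 m6 -> F3/F4 P8 similar

(1, 0, R7, (1,))
(2, 0, R2, (0, 1))
(3, 0, R1, (0, 1))
(4, 0, R1, (0, 1))
(5, 0, R1, (0, 1))
(9, 0, R2, (0, 1))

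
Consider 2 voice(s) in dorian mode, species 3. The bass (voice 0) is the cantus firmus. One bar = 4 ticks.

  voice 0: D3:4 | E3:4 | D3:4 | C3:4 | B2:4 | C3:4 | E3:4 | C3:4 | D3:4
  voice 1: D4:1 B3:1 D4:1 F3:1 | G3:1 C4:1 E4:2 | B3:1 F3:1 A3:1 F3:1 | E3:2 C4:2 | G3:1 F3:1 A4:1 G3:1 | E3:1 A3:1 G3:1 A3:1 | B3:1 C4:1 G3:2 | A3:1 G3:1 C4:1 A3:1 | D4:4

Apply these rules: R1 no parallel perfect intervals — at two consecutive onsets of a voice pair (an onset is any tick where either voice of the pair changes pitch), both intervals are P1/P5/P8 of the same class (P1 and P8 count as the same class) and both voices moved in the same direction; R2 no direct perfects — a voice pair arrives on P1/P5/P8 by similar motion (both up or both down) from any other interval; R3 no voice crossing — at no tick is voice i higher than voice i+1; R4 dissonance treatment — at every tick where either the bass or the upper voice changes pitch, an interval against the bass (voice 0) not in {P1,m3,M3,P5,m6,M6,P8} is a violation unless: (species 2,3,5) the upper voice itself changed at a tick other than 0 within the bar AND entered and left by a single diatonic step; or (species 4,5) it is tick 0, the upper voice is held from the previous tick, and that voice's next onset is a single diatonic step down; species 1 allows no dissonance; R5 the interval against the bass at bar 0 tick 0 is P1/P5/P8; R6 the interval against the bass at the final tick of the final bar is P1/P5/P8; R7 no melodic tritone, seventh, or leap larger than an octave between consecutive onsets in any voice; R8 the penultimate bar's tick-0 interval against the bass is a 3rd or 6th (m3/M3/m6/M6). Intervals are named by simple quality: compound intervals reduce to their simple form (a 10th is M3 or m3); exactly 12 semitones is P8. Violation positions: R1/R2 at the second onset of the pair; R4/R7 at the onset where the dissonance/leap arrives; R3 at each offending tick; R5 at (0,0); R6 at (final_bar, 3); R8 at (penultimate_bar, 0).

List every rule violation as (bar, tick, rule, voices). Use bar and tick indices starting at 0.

bar 0: v0=D3 v1=D4 downbeat P8
bar 1: v0=E3 v1=G3 downbeat m3
bar 2: v0=D3 v1=B3 downbeat M6
bar 3: v0=C3 v1=E3 downbeat M3
bar 4: v0=B2 v1=G3 downbeat m6
bar 5: v0=C3 v1=E3 downbeat M3
bar 6: v0=E3 v1=B3 downbeat P5
bar 7: v0=C3 v1=A3 downbeat M6
bar 8: v0=D3 v1=D4 downbeat P8
  -> R7 @ bar 2 tick 1 v(1,): B3->F3 leap 6st
  -> R4 @ bar 4 tick 1 v(0, 1): B2/F3 TT untreated
  -> R4 @ bar 4 tick 2 v(0, 1): B2/A4 m7 untreated
  -> R7 @ bar 4 tick 2 v(1,): F3->A4 leap 16st
  -> R7 @ bar 4 tick 3 v(1,): A4->G3 leap 14st
  -> R2 @ bar 6 tick 0 v(0, 1): C3/A3 M6 -> E3/B3 P5 similar
  -> R2 @ bar 8 tick 0 v(0, 1): C3/A3 M6 -> D3/D4 P8 similar

(2, 1, R7, (1,))
(4, 1, R4, (0, 1))
(4, 2, R4, (0, 1))
(4, 2, R7, (1,))
(4, 3, R7, (1,))
(6, 0, R2, (0, 1))
(8, 0, R2, (0, 1))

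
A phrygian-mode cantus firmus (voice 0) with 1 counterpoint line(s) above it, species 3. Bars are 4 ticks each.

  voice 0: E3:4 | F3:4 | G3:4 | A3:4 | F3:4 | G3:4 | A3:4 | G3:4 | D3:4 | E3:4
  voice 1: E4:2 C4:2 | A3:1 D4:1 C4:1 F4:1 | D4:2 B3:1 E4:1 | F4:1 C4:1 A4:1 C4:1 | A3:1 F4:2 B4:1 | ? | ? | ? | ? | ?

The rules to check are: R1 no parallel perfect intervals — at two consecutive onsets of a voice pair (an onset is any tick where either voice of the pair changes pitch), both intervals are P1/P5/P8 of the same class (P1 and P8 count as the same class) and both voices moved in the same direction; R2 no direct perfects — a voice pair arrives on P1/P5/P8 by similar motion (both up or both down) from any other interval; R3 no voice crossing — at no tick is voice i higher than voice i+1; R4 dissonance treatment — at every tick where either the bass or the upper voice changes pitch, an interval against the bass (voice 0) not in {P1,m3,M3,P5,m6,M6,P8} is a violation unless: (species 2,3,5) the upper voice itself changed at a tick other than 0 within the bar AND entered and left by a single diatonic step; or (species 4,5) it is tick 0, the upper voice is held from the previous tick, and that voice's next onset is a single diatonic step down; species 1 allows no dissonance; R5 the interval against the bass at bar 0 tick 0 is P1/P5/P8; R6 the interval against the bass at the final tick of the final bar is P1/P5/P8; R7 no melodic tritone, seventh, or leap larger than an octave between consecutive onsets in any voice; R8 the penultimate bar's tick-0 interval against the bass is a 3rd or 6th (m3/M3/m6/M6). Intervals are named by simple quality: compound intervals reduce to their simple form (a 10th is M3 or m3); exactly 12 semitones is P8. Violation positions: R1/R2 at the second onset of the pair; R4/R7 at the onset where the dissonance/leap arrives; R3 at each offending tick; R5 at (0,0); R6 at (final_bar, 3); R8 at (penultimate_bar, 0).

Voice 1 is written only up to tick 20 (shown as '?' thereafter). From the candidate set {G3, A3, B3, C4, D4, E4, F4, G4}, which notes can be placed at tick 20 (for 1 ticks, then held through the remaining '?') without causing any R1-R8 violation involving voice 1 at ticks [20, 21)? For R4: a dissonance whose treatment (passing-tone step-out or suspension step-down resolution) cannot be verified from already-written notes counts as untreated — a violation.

G3: violates R7
A3: violates R4,R7
B3: legal
C4: violates R4,R7
D4: legal
E4: legal
F4: violates R4,R7
G4: legal

{B3, D4, E4, G4}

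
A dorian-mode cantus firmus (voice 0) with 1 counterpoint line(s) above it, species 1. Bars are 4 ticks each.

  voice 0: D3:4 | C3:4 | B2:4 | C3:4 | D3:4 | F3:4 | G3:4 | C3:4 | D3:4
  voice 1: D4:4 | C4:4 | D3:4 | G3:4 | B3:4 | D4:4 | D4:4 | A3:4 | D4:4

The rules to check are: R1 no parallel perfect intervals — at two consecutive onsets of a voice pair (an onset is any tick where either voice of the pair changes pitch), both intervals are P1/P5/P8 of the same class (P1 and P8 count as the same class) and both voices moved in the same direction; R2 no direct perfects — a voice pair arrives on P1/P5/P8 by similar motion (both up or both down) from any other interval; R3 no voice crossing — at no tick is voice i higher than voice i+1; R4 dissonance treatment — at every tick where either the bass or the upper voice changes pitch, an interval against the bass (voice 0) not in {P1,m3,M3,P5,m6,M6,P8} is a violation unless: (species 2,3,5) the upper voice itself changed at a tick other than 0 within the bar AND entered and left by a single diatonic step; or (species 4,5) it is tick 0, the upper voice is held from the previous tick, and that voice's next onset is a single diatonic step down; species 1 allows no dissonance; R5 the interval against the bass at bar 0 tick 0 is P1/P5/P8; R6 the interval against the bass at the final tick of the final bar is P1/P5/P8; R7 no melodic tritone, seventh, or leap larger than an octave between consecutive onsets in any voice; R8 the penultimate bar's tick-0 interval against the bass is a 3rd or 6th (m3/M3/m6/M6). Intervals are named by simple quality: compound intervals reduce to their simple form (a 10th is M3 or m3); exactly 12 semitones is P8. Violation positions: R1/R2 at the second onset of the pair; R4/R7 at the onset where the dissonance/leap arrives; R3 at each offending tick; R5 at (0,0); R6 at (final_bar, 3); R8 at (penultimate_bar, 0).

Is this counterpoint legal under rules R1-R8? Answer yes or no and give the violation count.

bar 0: v0=D3 v1=D4 (P8)
bar 1: v0=C3 v1=C4 (P8)
bar 2: v0=B2 v1=D3 (m3)
bar 3: v0=C3 v1=G3 (P5)
bar 4: v0=D3 v1=B3 (M6)
bar 5: v0=F3 v1=D4 (M6)
bar 6: v0=G3 v1=D4 (P5)
bar 7: v0=C3 v1=A3 (M6)
bar 8: v0=D3 v1=D4 (P8)
  R1 @ bar1.0: D3/D4 P8 -> C3/C4 P8 similar
  R7 @ bar2.0: C4->D3 leap 10st
  R2 @ bar3.0: B2/D3 m3 -> C3/G3 P5 similar
  R2 @ bar8.0: C3/A3 M6 -> D3/D4 P8 similar

No (4 violations)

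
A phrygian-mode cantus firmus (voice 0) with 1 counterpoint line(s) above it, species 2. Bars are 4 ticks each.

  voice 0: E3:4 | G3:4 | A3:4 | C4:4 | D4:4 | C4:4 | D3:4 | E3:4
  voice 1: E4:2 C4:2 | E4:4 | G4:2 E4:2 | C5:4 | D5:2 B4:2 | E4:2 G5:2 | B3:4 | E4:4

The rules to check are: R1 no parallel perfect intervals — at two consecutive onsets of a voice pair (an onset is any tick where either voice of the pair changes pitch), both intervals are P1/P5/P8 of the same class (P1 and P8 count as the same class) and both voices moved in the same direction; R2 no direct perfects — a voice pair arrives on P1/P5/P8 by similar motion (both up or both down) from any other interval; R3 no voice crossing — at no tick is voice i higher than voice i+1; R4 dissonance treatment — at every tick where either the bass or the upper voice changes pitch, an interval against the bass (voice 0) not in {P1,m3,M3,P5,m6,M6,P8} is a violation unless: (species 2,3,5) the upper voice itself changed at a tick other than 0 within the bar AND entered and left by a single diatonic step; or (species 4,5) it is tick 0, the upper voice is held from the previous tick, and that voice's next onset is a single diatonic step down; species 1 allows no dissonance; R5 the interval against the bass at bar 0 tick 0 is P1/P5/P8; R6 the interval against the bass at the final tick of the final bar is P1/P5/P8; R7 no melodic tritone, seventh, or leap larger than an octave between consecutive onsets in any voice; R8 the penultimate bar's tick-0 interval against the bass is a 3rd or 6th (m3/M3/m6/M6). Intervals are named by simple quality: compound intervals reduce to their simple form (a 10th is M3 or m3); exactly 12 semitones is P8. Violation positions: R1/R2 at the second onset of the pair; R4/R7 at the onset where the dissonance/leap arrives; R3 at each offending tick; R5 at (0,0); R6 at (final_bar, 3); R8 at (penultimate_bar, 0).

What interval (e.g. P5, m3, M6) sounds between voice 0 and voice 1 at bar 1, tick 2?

voice 0=G3 voice 1=E4 -> M6

M6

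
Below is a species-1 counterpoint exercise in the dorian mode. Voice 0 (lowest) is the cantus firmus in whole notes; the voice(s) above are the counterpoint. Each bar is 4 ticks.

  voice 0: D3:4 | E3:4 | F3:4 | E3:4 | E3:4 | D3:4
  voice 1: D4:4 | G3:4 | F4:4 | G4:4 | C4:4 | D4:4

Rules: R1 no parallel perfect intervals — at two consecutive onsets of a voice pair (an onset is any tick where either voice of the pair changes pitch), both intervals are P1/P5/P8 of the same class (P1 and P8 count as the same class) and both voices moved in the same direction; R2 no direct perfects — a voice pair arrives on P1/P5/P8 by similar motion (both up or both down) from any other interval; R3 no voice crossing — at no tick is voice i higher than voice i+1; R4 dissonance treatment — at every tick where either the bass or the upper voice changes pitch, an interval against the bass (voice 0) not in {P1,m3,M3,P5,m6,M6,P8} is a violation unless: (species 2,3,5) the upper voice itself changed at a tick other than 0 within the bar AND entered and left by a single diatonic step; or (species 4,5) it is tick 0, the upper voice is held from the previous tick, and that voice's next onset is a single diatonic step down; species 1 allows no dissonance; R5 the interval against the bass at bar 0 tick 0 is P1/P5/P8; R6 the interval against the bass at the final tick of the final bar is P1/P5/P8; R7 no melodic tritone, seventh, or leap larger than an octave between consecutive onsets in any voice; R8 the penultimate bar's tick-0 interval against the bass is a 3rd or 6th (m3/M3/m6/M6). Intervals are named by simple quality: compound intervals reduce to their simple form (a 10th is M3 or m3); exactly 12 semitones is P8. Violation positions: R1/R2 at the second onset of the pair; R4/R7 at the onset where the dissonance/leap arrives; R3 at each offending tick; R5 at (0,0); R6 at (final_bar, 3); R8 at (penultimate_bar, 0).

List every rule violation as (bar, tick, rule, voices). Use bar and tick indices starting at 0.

(2, 0, R2, (0, 1))
(2, 0, R7, (1,))

bar 0: v0=D3 v1=D4 downbeat P8
bar 1: v0=E3 v1=G3 downbeat m3
bar 2: v0=F3 v1=F4 downbeat P8
bar 3: v0=E3 v1=G4 downbeat m3
bar 4: v0=E3 v1=C4 downbeat m6
bar 5: v0=D3 v1=D4 downbeat P8
  -> R2 @ bar 2 tick 0 v(0, 1): E3/G3 m3 -> F3/F4 P8 similar
  -> R7 @ bar 2 tick 0 v(1,): G3->F4 leap 10st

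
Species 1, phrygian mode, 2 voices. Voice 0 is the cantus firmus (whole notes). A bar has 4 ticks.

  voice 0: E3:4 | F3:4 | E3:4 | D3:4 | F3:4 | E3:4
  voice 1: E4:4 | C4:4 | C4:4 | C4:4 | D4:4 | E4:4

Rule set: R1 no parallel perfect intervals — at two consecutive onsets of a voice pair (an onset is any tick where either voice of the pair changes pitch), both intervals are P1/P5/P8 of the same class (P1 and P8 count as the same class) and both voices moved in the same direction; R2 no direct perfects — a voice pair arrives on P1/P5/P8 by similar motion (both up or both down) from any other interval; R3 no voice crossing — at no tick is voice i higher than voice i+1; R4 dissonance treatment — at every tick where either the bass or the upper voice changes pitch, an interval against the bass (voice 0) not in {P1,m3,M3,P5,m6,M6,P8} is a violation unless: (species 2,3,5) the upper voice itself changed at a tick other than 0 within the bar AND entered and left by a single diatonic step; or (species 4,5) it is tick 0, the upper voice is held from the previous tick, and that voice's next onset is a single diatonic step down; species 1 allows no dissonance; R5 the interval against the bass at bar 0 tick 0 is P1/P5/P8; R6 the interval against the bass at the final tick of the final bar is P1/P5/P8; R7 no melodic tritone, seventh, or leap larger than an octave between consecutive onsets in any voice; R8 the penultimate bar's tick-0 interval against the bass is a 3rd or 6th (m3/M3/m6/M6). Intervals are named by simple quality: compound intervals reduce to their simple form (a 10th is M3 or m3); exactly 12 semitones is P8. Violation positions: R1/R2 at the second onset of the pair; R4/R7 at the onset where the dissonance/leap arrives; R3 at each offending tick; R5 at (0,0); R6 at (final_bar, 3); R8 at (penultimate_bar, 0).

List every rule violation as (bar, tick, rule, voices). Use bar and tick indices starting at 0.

(3, 0, R4, (0, 1))

bar 0: v0=E3 v1=E4 downbeat P8
bar 1: v0=F3 v1=C4 downbeat P5
bar 2: v0=E3 v1=C4 downbeat m6
bar 3: v0=D3 v1=C4 downbeat m7
bar 4: v0=F3 v1=D4 downbeat M6
bar 5: v0=E3 v1=E4 downbeat P8
  -> R4 @ bar 3 tick 0 v(0, 1): D3/C4 m7 untreated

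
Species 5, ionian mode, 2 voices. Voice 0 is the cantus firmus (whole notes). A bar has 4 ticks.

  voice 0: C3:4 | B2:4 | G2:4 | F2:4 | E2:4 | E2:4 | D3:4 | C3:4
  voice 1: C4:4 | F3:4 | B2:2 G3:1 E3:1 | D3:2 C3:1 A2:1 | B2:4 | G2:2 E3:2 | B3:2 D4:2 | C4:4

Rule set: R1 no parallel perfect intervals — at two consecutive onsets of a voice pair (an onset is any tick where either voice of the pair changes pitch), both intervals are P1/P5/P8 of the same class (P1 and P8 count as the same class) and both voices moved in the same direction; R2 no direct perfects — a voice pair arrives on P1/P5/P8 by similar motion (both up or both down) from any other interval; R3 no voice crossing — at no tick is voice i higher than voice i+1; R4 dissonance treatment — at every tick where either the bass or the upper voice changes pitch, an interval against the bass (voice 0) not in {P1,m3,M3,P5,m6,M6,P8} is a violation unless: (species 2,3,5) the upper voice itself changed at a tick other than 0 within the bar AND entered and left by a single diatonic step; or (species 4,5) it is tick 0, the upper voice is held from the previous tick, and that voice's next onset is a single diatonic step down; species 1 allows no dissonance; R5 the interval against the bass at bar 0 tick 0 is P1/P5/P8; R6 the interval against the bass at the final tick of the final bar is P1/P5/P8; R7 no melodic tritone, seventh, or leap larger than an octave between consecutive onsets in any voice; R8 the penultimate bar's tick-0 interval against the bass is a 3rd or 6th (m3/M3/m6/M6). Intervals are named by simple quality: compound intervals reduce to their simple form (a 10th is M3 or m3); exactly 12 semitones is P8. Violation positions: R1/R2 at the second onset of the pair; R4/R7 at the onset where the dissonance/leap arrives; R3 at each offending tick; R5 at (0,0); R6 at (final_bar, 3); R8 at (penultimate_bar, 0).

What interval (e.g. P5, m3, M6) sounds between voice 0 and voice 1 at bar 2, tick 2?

P8

voice 0=G2 voice 1=G3 -> P8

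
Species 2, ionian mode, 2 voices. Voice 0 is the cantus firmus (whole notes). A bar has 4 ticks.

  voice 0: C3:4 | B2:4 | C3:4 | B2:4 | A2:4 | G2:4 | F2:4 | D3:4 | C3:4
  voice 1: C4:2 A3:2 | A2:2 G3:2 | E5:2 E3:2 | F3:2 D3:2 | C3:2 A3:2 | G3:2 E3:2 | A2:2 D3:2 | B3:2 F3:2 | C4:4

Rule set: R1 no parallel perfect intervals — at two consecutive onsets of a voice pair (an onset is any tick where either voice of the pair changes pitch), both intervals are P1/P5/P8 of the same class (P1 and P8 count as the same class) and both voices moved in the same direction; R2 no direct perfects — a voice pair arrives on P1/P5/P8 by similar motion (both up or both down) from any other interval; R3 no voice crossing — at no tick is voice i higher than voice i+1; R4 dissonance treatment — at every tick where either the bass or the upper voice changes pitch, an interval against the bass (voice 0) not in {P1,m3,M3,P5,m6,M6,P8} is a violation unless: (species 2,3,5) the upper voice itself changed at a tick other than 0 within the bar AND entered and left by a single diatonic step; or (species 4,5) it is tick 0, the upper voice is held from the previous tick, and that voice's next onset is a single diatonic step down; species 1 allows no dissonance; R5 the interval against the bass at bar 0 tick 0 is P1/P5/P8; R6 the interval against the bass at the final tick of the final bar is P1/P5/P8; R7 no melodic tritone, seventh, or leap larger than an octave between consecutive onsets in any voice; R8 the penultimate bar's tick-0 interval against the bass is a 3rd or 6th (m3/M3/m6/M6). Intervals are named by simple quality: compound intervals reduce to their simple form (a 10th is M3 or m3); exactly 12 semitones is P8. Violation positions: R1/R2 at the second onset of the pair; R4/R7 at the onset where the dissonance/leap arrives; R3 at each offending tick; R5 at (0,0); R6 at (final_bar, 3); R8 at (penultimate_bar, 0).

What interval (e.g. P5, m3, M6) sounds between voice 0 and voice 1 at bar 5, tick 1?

P8

voice 0=G2 voice 1=G3 -> P8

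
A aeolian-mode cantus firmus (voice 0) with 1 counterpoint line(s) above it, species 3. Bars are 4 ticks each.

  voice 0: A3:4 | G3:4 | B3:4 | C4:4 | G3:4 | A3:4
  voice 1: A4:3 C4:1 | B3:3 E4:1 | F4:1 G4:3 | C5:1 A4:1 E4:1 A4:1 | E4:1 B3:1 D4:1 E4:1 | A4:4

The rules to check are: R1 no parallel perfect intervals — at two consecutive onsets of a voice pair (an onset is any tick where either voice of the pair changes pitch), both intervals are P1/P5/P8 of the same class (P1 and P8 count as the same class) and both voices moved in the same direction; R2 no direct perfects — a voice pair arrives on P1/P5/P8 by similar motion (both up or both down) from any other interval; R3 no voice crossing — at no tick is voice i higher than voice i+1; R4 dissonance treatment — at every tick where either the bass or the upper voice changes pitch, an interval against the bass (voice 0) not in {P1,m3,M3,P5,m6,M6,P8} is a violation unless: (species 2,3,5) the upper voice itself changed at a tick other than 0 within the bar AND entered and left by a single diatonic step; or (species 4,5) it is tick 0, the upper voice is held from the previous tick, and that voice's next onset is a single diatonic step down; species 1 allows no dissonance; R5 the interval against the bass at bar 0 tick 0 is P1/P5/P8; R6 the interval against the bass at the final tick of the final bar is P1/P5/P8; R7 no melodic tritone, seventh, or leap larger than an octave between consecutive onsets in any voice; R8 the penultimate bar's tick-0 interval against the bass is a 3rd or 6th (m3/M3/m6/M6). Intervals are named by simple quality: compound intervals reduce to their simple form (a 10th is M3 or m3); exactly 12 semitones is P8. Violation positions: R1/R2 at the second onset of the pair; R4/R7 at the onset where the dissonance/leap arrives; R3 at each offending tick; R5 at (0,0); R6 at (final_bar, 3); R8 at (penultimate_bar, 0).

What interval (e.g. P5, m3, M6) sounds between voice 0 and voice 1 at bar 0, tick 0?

voice 0=A3 voice 1=A4 -> P8

P8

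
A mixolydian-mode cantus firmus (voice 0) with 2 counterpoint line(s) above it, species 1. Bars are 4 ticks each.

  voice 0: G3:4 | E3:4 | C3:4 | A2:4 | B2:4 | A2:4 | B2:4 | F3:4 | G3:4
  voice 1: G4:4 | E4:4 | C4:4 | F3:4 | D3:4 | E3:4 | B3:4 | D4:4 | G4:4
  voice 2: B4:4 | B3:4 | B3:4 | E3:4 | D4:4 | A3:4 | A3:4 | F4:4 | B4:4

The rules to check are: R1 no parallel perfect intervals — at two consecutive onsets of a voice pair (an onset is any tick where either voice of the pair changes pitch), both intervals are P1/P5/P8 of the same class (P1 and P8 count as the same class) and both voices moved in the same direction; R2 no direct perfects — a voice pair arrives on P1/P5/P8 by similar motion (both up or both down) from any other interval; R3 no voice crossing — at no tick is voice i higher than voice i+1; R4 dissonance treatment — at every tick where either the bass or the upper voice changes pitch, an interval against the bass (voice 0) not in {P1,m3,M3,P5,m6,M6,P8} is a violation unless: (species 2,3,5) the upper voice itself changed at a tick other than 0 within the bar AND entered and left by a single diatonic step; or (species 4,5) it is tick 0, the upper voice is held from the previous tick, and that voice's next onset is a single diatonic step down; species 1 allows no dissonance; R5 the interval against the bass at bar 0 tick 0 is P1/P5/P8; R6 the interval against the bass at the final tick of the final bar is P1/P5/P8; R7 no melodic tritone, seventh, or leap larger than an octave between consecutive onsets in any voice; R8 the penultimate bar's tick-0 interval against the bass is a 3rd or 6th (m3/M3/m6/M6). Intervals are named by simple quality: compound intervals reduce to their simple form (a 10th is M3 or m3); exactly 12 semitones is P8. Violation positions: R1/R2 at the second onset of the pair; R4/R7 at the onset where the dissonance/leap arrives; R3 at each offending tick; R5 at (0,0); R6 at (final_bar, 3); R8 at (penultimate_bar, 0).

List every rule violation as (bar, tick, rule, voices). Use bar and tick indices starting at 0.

(0, 0, R5, (0, 2))
(1, 0, R1, (0, 1))
(1, 0, R2, (0, 2))
(1, 0, R3, (1, 2))
(1, 1, R3, (1, 2))
(1, 2, R3, (1, 2))
(1, 3, R3, (1, 2))
(2, 0, R1, (0, 1))
(2, 0, R3, (1, 2))
(2, 0, R4, (0, 2))
(2, 1, R3, (1, 2))
(2, 2, R3, (1, 2))
(2, 3, R3, (1, 2))
(3, 0, R2, (0, 2))
(3, 0, R3, (1, 2))
(3, 1, R3, (1, 2))
(3, 2, R3, (1, 2))
(3, 3, R3, (1, 2))
(4, 0, R7, (2,))
(5, 0, R2, (0, 2))
(6, 0, R2, (0, 1))
(6, 0, R3, (1, 2))
(6, 0, R4, (0, 2))
(6, 1, R3, (1, 2))
(6, 2, R3, (1, 2))
(6, 3, R3, (1, 2))
(7, 0, R2, (0, 2))
(7, 0, R7, (0,))
(7, 0, R8, (0, 2))
(8, 0, R2, (0, 1))
(8, 0, R7, (2,))
(8, 3, R6, (0, 2))

bar 0: v0=G3 v1=G4 v2=B4 downbeat M3
bar 1: v0=E3 v1=E4 v2=B3 downbeat P5
bar 2: v0=C3 v1=C4 v2=B3 downbeat M7
bar 3: v0=A2 v1=F3 v2=E3 downbeat P5
bar 4: v0=B2 v1=D3 v2=D4 downbeat m3
bar 5: v0=A2 v1=E3 v2=A3 downbeat P8
bar 6: v0=B2 v1=B3 v2=A3 downbeat m7
bar 7: v0=F3 v1=D4 v2=F4 downbeat P8
bar 8: v0=G3 v1=G4 v2=B4 downbeat M3
  -> R5 @ bar 0 tick 0 v(0, 2): opens on M3
  -> R1 @ bar 1 tick 0 v(0, 1): G3/G4 P8 -> E3/E4 P8 similar
  -> R2 @ bar 1 tick 0 v(0, 2): G3/B4 M3 -> E3/B3 P5 similar
  -> R3 @ bar 1 tick 0 v(1, 2): E4 above B3
  -> R3 @ bar 1 tick 1 v(1, 2): E4 above B3
  -> R3 @ bar 1 tick 2 v(1, 2): E4 above B3
  -> R3 @ bar 1 tick 3 v(1, 2): E4 above B3
  -> R1 @ bar 2 tick 0 v(0, 1): E3/E4 P8 -> C3/C4 P8 similar
  -> R3 @ bar 2 tick 0 v(1, 2): C4 above B3
  -> R4 @ bar 2 tick 0 v(0, 2): C3/B3 M7 untreated
  -> R3 @ bar 2 tick 1 v(1, 2): C4 above B3
  -> R3 @ bar 2 tick 2 v(1, 2): C4 above B3
  -> R3 @ bar 2 tick 3 v(1, 2): C4 above B3
  -> R2 @ bar 3 tick 0 v(0, 2): C3/B3 M7 -> A2/E3 P5 similar
  -> R3 @ bar 3 tick 0 v(1, 2): F3 above E3
  -> R3 @ bar 3 tick 1 v(1, 2): F3 above E3
  -> R3 @ bar 3 tick 2 v(1, 2): F3 above E3
  -> R3 @ bar 3 tick 3 v(1, 2): F3 above E3
  -> R7 @ bar 4 tick 0 v(2,): E3->D4 leap 10st
  -> R2 @ bar 5 tick 0 v(0, 2): B2/D4 m3 -> A2/A3 P8 similar
  -> R2 @ bar 6 tick 0 v(0, 1): A2/E3 P5 -> B2/B3 P8 similar
  -> R3 @ bar 6 tick 0 v(1, 2): B3 above A3
  -> R4 @ bar 6 tick 0 v(0, 2): B2/A3 m7 untreated
  -> R3 @ bar 6 tick 1 v(1, 2): B3 above A3
  -> R3 @ bar 6 tick 2 v(1, 2): B3 above A3
  -> R3 @ bar 6 tick 3 v(1, 2): B3 above A3
  -> R2 @ bar 7 tick 0 v(0, 2): B2/A3 m7 -> F3/F4 P8 similar
  -> R7 @ bar 7 tick 0 v(0,): B2->F3 leap 6st
  -> R8 @ bar 7 tick 0 v(0, 2): penult P8 not 3rd/6th
  -> R2 @ bar 8 tick 0 v(0, 1): F3/D4 M6 -> G3/G4 P8 similar
  -> R7 @ bar 8 tick 0 v(2,): F4->B4 leap 6st
  -> R6 @ bar 8 tick 3 v(0, 2): closes on M3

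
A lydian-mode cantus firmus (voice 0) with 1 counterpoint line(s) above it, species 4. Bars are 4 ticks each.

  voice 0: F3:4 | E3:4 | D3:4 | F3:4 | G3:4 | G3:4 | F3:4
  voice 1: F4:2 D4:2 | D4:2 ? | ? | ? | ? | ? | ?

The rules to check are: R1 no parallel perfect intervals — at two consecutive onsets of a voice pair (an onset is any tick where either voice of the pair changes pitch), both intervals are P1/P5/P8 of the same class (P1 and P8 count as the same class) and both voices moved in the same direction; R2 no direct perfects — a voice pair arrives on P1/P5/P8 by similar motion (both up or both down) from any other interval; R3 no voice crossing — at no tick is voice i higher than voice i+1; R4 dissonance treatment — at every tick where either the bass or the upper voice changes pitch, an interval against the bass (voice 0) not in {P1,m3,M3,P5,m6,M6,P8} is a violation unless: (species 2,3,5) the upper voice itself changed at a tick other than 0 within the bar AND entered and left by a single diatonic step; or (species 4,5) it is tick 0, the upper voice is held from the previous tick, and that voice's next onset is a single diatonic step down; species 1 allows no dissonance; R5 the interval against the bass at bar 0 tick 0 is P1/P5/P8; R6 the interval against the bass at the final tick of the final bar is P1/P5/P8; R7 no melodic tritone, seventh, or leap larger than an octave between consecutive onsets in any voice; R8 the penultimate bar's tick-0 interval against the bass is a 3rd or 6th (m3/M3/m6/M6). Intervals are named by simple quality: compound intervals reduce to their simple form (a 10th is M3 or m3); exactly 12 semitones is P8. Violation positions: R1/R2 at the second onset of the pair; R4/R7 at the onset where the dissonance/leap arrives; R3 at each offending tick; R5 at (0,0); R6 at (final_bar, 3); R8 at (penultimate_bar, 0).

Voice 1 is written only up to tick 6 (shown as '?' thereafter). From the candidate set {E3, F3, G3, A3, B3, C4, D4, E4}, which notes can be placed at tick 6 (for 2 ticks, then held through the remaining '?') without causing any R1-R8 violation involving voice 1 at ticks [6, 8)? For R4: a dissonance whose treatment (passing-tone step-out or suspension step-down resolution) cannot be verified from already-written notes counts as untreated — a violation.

E3: violates R7
F3: violates R4
G3: legal
A3: violates R4
B3: legal
C4: legal
D4: legal
E4: legal

{B3, C4, D4, E4, G3}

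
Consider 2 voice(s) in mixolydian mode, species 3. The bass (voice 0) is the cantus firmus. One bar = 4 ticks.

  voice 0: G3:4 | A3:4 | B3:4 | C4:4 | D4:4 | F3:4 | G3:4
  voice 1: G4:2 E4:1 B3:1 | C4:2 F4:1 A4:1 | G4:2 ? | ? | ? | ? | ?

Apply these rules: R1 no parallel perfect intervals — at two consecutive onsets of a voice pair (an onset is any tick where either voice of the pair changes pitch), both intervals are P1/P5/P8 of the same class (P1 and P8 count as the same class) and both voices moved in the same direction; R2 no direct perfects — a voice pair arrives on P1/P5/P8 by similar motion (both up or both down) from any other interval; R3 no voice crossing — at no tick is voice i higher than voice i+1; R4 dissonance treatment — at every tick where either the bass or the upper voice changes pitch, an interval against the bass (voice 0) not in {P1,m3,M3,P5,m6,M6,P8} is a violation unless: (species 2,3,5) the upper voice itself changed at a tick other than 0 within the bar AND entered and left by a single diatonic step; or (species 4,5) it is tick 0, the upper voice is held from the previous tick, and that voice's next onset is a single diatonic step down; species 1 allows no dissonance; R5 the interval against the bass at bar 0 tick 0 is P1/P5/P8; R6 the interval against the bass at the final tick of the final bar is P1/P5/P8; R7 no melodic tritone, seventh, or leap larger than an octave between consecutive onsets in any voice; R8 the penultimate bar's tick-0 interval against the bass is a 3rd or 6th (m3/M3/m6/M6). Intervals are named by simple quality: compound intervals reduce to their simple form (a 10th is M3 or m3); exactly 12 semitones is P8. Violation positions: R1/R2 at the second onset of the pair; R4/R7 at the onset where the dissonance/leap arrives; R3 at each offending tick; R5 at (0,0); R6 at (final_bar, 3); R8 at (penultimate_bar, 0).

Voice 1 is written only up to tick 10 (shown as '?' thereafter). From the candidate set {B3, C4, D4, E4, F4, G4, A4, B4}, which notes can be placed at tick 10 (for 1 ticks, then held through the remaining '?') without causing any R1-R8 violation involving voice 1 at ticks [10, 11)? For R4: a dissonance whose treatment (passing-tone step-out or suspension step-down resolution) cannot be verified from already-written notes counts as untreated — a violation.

B3: legal
C4: violates R4
D4: legal
E4: violates R4
F4: violates R4
G4: legal
A4: violates R4
B4: legal

{B3, B4, D4, G4}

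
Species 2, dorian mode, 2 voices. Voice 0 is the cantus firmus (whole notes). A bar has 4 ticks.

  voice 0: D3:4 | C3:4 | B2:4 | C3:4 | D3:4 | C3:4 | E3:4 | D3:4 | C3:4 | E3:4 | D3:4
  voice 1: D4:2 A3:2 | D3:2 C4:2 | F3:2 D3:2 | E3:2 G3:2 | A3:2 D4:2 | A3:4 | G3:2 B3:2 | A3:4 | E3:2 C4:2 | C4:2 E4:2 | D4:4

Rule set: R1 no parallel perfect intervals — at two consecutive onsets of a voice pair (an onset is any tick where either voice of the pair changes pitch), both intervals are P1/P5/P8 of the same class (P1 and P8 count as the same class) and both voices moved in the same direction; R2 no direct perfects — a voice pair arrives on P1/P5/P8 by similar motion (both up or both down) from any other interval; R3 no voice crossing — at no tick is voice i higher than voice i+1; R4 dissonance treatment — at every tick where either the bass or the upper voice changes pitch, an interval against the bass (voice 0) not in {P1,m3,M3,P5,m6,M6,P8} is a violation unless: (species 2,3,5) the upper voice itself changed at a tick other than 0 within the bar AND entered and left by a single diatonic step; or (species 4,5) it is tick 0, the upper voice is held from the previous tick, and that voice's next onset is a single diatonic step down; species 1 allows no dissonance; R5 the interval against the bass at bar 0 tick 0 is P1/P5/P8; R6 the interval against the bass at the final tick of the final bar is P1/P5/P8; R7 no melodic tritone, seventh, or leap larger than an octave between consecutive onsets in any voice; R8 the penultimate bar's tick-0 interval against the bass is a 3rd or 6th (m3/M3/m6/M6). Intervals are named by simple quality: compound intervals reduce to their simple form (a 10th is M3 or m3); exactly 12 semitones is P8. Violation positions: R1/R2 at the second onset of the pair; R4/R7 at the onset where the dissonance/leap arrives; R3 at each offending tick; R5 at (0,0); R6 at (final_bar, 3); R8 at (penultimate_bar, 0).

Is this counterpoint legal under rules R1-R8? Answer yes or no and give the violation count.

No (6 violations)

bar 0: v0=D3 v1=D4 (P8)
bar 1: v0=C3 v1=D3 (M2)
bar 2: v0=B2 v1=F3 (TT)
bar 3: v0=C3 v1=E3 (M3)
bar 4: v0=D3 v1=A3 (P5)
bar 5: v0=C3 v1=A3 (M6)
bar 6: v0=E3 v1=G3 (m3)
bar 7: v0=D3 v1=A3 (P5)
bar 8: v0=C3 v1=E3 (M3)
bar 9: v0=E3 v1=C4 (m6)
bar 10: v0=D3 v1=D4 (P8)
  R4 @ bar1.0: C3/D3 M2 untreated
  R7 @ bar1.2: D3->C4 leap 10st
  R4 @ bar2.0: B2/F3 TT untreated
  R1 @ bar4.0: C3/G3 P5 -> D3/A3 P5 similar
  R1 @ bar7.0: E3/B3 P5 -> D3/A3 P5 similar
  R1 @ bar10.0: E3/E4 P8 -> D3/D4 P8 similar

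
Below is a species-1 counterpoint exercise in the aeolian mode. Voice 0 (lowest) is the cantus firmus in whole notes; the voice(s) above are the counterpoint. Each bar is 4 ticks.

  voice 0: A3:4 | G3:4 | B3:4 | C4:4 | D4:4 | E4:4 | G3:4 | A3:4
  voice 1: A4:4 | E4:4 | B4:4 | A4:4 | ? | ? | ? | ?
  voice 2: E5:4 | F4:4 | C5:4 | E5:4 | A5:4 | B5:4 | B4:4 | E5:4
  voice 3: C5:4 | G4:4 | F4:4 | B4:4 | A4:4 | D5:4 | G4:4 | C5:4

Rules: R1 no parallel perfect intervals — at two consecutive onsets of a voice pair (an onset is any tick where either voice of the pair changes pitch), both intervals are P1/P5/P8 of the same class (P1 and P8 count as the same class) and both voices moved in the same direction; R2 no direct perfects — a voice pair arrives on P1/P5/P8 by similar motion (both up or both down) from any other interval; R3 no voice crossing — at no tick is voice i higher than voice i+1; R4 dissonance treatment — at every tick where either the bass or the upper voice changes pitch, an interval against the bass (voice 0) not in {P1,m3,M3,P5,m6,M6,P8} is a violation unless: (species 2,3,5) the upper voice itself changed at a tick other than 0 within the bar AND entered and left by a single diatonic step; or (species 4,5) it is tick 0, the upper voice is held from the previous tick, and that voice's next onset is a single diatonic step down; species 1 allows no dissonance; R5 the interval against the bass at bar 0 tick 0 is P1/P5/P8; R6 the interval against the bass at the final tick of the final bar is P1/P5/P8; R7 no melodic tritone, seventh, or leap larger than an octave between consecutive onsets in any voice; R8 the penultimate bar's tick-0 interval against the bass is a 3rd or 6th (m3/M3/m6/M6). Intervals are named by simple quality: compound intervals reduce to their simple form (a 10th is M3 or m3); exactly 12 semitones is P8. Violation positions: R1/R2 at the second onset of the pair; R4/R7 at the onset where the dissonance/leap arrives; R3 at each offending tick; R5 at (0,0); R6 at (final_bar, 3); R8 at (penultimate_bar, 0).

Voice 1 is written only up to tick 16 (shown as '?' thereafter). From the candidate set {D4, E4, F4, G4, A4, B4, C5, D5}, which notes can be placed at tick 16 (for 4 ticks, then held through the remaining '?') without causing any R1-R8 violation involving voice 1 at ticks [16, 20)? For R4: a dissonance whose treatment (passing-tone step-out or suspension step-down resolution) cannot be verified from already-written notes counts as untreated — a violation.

{A4, B4, F4}

D4: violates R2
E4: violates R4
F4: legal
G4: violates R4
A4: legal
B4: legal
C5: violates R4
D5: violates R1,R2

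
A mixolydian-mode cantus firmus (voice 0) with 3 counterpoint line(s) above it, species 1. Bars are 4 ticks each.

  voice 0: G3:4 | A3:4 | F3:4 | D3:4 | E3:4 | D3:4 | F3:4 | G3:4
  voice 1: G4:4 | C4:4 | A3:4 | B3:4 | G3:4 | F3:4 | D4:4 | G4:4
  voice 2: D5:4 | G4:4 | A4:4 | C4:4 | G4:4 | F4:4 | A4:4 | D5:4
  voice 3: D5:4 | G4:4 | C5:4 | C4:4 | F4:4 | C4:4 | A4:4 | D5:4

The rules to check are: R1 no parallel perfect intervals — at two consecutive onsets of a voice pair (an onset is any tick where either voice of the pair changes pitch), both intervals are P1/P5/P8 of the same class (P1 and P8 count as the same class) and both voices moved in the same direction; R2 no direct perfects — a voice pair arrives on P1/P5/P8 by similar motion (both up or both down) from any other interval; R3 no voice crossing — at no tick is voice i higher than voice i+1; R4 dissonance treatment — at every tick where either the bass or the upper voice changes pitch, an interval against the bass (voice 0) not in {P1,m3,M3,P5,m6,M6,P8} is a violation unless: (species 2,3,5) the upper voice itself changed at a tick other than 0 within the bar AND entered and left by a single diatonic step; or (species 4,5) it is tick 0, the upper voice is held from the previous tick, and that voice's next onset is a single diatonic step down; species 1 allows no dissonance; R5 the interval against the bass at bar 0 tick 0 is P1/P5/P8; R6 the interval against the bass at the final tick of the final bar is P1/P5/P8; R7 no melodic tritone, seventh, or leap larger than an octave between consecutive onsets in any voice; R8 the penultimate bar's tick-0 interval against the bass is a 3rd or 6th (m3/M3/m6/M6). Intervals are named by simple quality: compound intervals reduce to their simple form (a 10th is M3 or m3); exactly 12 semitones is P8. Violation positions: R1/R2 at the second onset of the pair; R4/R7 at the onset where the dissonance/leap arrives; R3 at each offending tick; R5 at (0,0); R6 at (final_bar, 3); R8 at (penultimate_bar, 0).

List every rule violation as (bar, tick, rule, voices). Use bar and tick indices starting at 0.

bar 0: v0=G3 v1=G4 v2=D5 v3=D5 downbeat P5
bar 1: v0=A3 v1=C4 v2=G4 v3=G4 downbeat m7
bar 2: v0=F3 v1=A3 v2=A4 v3=C5 downbeat P5
bar 3: v0=D3 v1=B3 v2=C4 v3=C4 downbeat m7
bar 4: v0=E3 v1=G3 v2=G4 v3=F4 downbeat m2
bar 5: v0=D3 v1=F3 v2=F4 v3=C4 downbeat m7
bar 6: v0=F3 v1=D4 v2=A4 v3=A4 downbeat M3
bar 7: v0=G3 v1=G4 v2=D5 v3=D5 downbeat P5
  -> R1 @ bar 1 tick 0 v(1, 2): G4/D5 P5 -> C4/G4 P5 similar
  -> R1 @ bar 1 tick 0 v(1, 3): G4/D5 P5 -> C4/G4 P5 similar
  -> R1 @ bar 1 tick 0 v(2, 3): D5/D5 P1 -> G4/G4 P1 similar
  -> R4 @ bar 1 tick 0 v(0, 2): A3/G4 m7 untreated
  -> R4 @ bar 1 tick 0 v(0, 3): A3/G4 m7 untreated
  -> R2 @ bar 3 tick 0 v(2, 3): A4/C5 m3 -> C4/C4 P1 similar
  -> R4 @ bar 3 tick 0 v(0, 2): D3/C4 m7 untreated
  -> R4 @ bar 3 tick 0 v(0, 3): D3/C4 m7 untreated
  -> R3 @ bar 4 tick 0 v(2, 3): G4 above F4
  -> R4 @ bar 4 tick 0 v(0, 3): E3/F4 m2 untreated
  -> R3 @ bar 4 tick 1 v(2, 3): G4 above F4
  -> R3 @ bar 4 tick 2 v(2, 3): G4 above F4
  -> R3 @ bar 4 tick 3 v(2, 3): G4 above F4
  -> R1 @ bar 5 tick 0 v(1, 2): G3/G4 P8 -> F3/F4 P8 similar
  -> R2 @ bar 5 tick 0 v(1, 3): G3/F4 m7 -> F3/C4 P5 similar
  -> R3 @ bar 5 tick 0 v(2, 3): F4 above C4
  -> R4 @ bar 5 tick 0 v(0, 3): D3/C4 m7 untreated
  -> R3 @ bar 5 tick 1 v(2, 3): F4 above C4
  -> R3 @ bar 5 tick 2 v(2, 3): F4 above C4
  -> R3 @ bar 5 tick 3 v(2, 3): F4 above C4
  -> R1 @ bar 6 tick 0 v(1, 3): F3/C4 P5 -> D4/A4 P5 similar
  -> R2 @ bar 6 tick 0 v(1, 2): F3/F4 P8 -> D4/A4 P5 similar
  -> R2 @ bar 6 tick 0 v(2, 3): F4/C4 P4 -> A4/A4 P1 similar
  -> R1 @ bar 7 tick 0 v(1, 2): D4/A4 P5 -> G4/D5 P5 similar
  -> R1 @ bar 7 tick 0 v(1, 3): D4/A4 P5 -> G4/D5 P5 similar
  -> R1 @ bar 7 tick 0 v(2, 3): A4/A4 P1 -> D5/D5 P1 similar
  -> R2 @ bar 7 tick 0 v(0, 1): F3/D4 M6 -> G3/G4 P8 similar
  -> R2 @ bar 7 tick 0 v(0, 2): F3/A4 M3 -> G3/D5 P5 similar
  -> R2 @ bar 7 tick 0 v(0, 3): F3/A4 M3 -> G3/D5 P5 similar

(1, 0, R1, (1, 2))
(1, 0, R1, (1, 3))
(1, 0, R1, (2, 3))
(1, 0, R4, (0, 2))
(1, 0, R4, (0, 3))
(3, 0, R2, (2, 3))
(3, 0, R4, (0, 2))
(3, 0, R4, (0, 3))
(4, 0, R3, (2, 3))
(4, 0, R4, (0, 3))
(4, 1, R3, (2, 3))
(4, 2, R3, (2, 3))
(4, 3, R3, (2, 3))
(5, 0, R1, (1, 2))
(5, 0, R2, (1, 3))
(5, 0, R3, (2, 3))
(5, 0, R4, (0, 3))
(5, 1, R3, (2, 3))
(5, 2, R3, (2, 3))
(5, 3, R3, (2, 3))
(6, 0, R1, (1, 3))
(6, 0, R2, (1, 2))
(6, 0, R2, (2, 3))
(7, 0, R1, (1, 2))
(7, 0, R1, (1, 3))
(7, 0, R1, (2, 3))
(7, 0, R2, (0, 1))
(7, 0, R2, (0, 2))
(7, 0, R2, (0, 3))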